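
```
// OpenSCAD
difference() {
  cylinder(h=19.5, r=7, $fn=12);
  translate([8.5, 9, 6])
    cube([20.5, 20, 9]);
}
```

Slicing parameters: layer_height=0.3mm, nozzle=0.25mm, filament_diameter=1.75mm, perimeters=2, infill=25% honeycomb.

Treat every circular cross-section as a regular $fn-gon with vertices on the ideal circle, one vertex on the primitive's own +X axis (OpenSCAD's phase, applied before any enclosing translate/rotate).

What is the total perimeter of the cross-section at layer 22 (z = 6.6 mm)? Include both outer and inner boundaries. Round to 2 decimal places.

43.48 mm

At z = 6.6 mm: the r=7 cylinder gives a regular 12-gon of circumradius 7 (constant along its height) (perimeter = 2·12·7.000·sin(180°/12) = 43.48 mm); the cube at (8.5, 9) is present — its section is the full 20.5×20 rectangle (perimeter 81.00 mm); Taking the first minus the rest: starting from the r=7 cylinder, the 20.5×20 cube at (8.5, 9) misses the remaining region (no effect) — boundary = 43.48 mm. Overall, the cross-section is a single solid region. Total boundary length (outer) = 43.48 mm.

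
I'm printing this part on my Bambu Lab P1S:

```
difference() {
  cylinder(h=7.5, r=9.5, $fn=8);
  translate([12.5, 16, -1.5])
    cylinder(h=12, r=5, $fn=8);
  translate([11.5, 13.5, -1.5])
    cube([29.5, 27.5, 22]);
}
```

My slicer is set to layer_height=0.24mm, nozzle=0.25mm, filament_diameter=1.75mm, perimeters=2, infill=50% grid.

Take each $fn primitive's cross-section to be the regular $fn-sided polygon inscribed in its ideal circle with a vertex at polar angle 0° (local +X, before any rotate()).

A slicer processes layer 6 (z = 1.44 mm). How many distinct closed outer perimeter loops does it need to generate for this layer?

At z = 1.44 mm: the cylinder: section is a regular 8-gon, circumradius r=9.5; the r=5 cylinder at (12.5, 16) gives a regular 8-gon of circumradius 5 (constant along its height); the 29.5×27.5 cube at (11.5, 13.5) contributes its full rectangle; Subtracting the remaining from the first: starting from the r=9.5 cylinder, the r=5 cylinder at (12.5, 16) misses the remaining region (no effect); the 29.5×27.5 cube at (11.5, 13.5) misses the remaining region (no effect) — 1 connected region. The result has 1 disconnected region.

1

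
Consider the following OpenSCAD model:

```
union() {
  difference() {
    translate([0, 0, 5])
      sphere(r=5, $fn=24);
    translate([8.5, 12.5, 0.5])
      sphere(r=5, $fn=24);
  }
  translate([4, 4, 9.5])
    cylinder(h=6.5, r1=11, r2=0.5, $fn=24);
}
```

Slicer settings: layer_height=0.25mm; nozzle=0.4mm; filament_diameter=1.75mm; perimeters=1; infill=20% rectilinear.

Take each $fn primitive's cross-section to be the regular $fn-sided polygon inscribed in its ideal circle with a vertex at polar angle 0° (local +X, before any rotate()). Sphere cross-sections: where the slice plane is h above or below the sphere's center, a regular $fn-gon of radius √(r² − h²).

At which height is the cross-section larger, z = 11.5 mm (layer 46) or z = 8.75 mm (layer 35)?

layer 46 (z = 11.5 mm)

Layer 46 (z = 11.5): the sphere is absent (|z−center|=6.500 > r=5); the sphere at (8.5, 12.5) is absent (|z−center|=11.000 > r=5); After the difference (first − rest): the first operand is absent here, so nothing remains; the cone at (4, 4) contributes a regular 24-gon of circumradius 7.769 (interpolated between r1=11 and r2=0.5 at t=0.308) (area = (24/2)·7.769²·sin(360°/24) = 187.47 mm²); Taking the union: only the cone at (4, 4) is present, so the union is just that shape — area = 187.47 mm². So its area = 187.47 mm². Layer 35 (z = 8.75): the r=5 sphere contributes a regular 24-gon of circumradius √(5²−3.75²) = 3.307 (area = (24/2)·3.307²·sin(360°/24) = 33.97 mm²); the sphere at (8.5, 12.5) does not reach this height (|z−center|=8.250 > r=5); Subtracting the remaining from the first: none of the subtracted shapes is present at this height, so the r=5 sphere is unchanged — area = 33.97 mm²; the cone at (4, 4) is not intersected at this z (z outside [9.5, 16]); Taking the union: only the result so far is present, so the union is just that shape — area = 33.97 mm². So its area = 33.97 mm². Layer 46 is larger (187.47 vs 33.97 mm²).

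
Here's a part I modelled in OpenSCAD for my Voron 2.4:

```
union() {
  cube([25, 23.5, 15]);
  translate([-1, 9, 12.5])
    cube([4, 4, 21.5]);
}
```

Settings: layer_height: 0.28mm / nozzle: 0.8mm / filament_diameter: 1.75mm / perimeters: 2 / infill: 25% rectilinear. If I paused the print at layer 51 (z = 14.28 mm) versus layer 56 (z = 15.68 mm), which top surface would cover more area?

layer 51 (z = 14.28 mm)

Layer 51 (z = 14.28): the cube is present — its section is the full 25×23.5 rectangle (area 587.50 mm²); the 4×4 cube at (-1, 9) contributes its full rectangle (area 16.00 mm²); Taking the union: the regions partially overlap — summed areas 603.50 mm² minus the doubly-counted overlap 12.00 mm² gives 591.50 mm² — area = 591.50 mm². So its area = 591.50 mm². Layer 56 (z = 15.68): the cube does not reach this height (z outside [0, 15]); the cube at (-1, 9) is present — its section is the full 4×4 rectangle (area 16.00 mm²); Combining (union): only the 4×4 cube at (-1, 9) is present, so the union is just that shape — area = 16.00 mm². So its area = 16.00 mm². Layer 51 is larger (591.50 vs 16.00 mm²).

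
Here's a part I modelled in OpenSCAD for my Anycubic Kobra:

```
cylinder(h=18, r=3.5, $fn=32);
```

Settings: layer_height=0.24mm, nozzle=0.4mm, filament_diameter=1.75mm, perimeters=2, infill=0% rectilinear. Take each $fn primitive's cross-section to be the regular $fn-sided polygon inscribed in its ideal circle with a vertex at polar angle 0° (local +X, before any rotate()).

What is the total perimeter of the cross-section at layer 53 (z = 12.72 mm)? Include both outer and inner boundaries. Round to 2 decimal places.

21.96 mm

At z = 12.72 mm: the r=3.5 cylinder contributes a regular 32-gon of circumradius 3.5 (perimeter = 2·32·3.500·sin(180°/32) = 21.96 mm). Overall, the cross-section is a single solid region. Total boundary length (outer) = 21.96 mm.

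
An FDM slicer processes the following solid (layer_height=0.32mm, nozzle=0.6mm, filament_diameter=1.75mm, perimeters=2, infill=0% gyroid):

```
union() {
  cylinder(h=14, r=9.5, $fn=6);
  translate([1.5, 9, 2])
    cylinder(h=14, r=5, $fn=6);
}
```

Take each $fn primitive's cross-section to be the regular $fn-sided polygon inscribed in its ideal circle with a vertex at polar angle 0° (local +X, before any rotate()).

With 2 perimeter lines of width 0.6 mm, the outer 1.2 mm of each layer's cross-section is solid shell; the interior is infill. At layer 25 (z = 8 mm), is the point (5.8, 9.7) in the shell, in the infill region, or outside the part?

At z = 8 mm: the r=9.5 cylinder contributes a regular 6-gon of circumradius 9.5; the r=5 cylinder at (1.5, 9) gives a regular 6-gon of circumradius 5 (constant along its height); Combining (union): the regions partially overlap (shared area 24.36 mm²), so overlapping operands fuse into one piece — 1 connected region. Overall, the cross-section is a single solid region. The nearest boundary edge runs (4.00, 13.33)→(6.50, 9.00); distance from the point to it = 0.26 mm. The point is inside the cross-section, 0.26 mm from the nearest boundary — within the 1.2 mm shell band (2 × 0.6).

shell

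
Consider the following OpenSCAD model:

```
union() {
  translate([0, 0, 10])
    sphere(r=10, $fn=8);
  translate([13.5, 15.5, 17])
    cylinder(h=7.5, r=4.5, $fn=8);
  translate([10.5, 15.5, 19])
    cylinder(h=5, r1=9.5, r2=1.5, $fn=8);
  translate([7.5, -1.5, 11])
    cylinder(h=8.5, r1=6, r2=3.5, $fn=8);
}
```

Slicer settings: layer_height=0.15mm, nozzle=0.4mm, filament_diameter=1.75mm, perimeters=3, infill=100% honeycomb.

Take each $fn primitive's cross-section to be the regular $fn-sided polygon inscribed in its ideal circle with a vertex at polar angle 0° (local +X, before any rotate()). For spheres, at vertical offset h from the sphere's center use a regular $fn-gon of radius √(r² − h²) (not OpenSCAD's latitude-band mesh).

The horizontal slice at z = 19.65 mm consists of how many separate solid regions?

2

At z = 19.65 mm: the sphere: section is a regular 8-gon, circumradius = √(r²−h²) = √(10²−9.65²) = 2.622; the cylinder at (13.5, 15.5): section is a regular 8-gon, circumradius r=4.5; the cone at (10.5, 15.5): at t=0.130 of its height the radius interpolates to r₁+(r₂−r₁)t = 8.460, giving a regular 8-gon of that circumradius; the cone at (7.5, -1.5) does not reach this height (z outside [11, 19.5]); Combining (union): the regions partially overlap (shared area 57.28 mm²), so overlapping operands fuse into one piece — 2 connected regions. The result has 2 disconnected regions.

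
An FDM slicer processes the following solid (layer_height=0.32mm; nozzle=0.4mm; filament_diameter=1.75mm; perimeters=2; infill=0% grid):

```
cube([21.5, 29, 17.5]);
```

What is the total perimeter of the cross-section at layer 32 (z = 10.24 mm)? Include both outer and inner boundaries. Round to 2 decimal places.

At z = 10.24 mm: the cube is present — its section is the full 21.5×29 rectangle (perimeter 101.00 mm). Overall, the cross-section is a single solid region. Total boundary length (outer) = 101.00 mm.

101.00 mm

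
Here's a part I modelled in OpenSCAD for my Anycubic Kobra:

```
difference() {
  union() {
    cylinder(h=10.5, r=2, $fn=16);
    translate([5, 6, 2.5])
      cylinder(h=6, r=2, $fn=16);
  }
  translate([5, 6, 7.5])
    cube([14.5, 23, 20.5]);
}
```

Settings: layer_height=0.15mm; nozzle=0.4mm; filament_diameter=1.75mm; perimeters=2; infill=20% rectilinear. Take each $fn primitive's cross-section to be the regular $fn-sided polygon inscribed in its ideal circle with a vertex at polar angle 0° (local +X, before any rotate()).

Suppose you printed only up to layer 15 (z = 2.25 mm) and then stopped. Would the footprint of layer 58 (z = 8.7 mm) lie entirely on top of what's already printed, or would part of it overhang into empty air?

entirely on top

Compare the two slices. At z = 2.25: the cylinder: section is a regular 16-gon, circumradius r=2 (area = (16/2)·2.000²·sin(360°/16) = 12.25 mm²); the cylinder at (5, 6) is not intersected at this z (z outside [2.5, 8.5]); Taking the union: only the r=2 cylinder is present, so the union is just that shape — area = 12.25 mm²; the cube at (5, 6) does not reach this height (z outside [7.5, 28]); Taking the first minus the rest: none of the subtracted shapes is present at this height, so that combined region is unchanged — area = 12.25 mm². At z = 8.7: the r=2 cylinder gives a regular 16-gon of circumradius 2 (constant along its height) (area = (16/2)·2.000²·sin(360°/16) = 12.25 mm²); the cylinder at (5, 6) is absent (z outside [2.5, 8.5]); Taking the union: only the r=2 cylinder is present, so the union is just that shape — area = 12.25 mm²; the cube at (5, 6) (footprint 14.5×23) is included at this height (area 333.50 mm²); Subtracting the remaining from the first: starting from that combined region (12.25 mm²), the 14.5×23 cube at (5, 6) misses the remaining region (no effect) — area = 12.25 mm². Checking containment: the cross-section at z = 8.7 is a subset of the cross-section at z = 2.25.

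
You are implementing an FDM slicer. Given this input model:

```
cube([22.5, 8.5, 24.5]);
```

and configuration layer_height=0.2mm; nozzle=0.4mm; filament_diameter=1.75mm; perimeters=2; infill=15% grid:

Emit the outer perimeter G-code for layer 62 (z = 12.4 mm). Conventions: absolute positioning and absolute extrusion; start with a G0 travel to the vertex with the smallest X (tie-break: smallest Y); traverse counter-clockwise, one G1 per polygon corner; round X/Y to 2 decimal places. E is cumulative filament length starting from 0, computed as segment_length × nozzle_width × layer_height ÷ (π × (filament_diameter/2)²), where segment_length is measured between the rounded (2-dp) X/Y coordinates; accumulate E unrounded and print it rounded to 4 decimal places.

G0 X0.00 Y0.00 Z12.40
G1 X22.50 Y0.00 E0.7484
G1 X22.50 Y8.50 E1.0311
G1 X0.00 Y8.50 E1.7794
G1 X0.00 Y0.00 E2.0621

At z = 12.4 mm: the 22.5×8.5 cube contributes its full rectangle. The outline is a single polygon with 4 vertices. Extrusion per mm of travel: 0.4 × 0.2 / (π × 0.875²) = 0.033260. Accumulating E over each segment gives final E = 2.0621.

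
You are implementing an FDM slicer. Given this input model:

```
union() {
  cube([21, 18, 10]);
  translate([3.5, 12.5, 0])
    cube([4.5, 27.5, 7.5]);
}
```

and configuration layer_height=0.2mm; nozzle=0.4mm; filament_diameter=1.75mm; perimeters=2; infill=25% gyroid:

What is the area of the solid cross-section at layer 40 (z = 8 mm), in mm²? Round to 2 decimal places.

At z = 8 mm: the cube (footprint 21×18) is included at this height (area 378.00 mm²); the cube at (3.5, 12.5) is not intersected at this z (z outside [0, 7.5]); Combining (union): only the 21×18 cube is present, so the union is just that shape — area = 378.00 mm². Overall, the cross-section is a single solid region. Net area = 378.00 mm².

378.00 mm²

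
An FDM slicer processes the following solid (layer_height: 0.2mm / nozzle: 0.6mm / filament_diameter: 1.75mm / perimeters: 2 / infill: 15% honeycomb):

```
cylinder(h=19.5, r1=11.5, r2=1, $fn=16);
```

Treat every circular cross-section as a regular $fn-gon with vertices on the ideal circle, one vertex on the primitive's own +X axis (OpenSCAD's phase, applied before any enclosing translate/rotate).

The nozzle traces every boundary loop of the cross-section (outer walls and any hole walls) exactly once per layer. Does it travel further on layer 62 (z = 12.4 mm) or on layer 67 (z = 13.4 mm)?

layer 62 (z = 12.4 mm)

Layer 62 (z = 12.4): the cone: at t=0.636 of its height the radius interpolates to r₁+(r₂−r₁)t = 4.823, giving a regular 16-gon of that circumradius (perimeter = 2·16·4.823·sin(180°/16) = 30.11 mm). So its perimeter = 30.11 mm. Layer 67 (z = 13.4): the cone: at t=0.687 of its height the radius interpolates to r₁+(r₂−r₁)t = 4.285, giving a regular 16-gon of that circumradius (perimeter = 2·16·4.285·sin(180°/16) = 26.75 mm). So its perimeter = 26.75 mm. Layer 62 is larger (30.11 vs 26.75 mm).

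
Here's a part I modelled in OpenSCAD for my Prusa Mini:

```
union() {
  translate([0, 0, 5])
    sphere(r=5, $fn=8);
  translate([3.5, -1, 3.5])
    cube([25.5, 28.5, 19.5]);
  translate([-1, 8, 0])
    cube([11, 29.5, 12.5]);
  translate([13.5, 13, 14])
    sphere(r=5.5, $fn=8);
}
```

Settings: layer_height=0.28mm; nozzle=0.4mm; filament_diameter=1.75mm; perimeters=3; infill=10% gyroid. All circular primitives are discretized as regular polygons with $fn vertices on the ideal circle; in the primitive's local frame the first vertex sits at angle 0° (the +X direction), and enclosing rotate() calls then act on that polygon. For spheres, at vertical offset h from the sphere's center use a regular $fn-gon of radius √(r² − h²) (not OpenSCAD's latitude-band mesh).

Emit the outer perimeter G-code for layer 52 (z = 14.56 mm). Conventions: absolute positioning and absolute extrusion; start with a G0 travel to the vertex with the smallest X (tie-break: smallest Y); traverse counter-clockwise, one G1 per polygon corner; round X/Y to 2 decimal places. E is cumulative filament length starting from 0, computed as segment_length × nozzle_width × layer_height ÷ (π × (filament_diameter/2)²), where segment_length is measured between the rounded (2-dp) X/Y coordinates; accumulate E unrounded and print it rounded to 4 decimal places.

G0 X3.50 Y-1.00 Z14.56
G1 X29.00 Y-1.00 E1.1874
G1 X29.00 Y27.50 E2.5145
G1 X3.50 Y27.50 E3.7019
G1 X3.50 Y-1.00 E5.0289

At z = 14.56 mm: the sphere is not intersected at this z (|z−center|=9.560 > r=5); the cube at (3.5, -1) (footprint 25.5×28.5) is included at this height; the cube at (-1, 8) is not intersected at this z (z outside [0, 12.5]); the sphere at (13.5, 13): section is a regular 8-gon, circumradius = √(r²−h²) = √(5.5²−0.56²) = 5.471; Combining (union): the r=5.5 sphere at (13.5, 13) lies entirely inside the 25.5×28.5 cube at (3.5, -1), so the union is just the 25.5×28.5 cube at (3.5, -1) — 1 connected region. The outline is a single polygon with 4 vertices. Extrusion per mm of travel: 0.4 × 0.28 / (π × 0.875²) = 0.046564. Accumulating E over each segment gives final E = 5.0289.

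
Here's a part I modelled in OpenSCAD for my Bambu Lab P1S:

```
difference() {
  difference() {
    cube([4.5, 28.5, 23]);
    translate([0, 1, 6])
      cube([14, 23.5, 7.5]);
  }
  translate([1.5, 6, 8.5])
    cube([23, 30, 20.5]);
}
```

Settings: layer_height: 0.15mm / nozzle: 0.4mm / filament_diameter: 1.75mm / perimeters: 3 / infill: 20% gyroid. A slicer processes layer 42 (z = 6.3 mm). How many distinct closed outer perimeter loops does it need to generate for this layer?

2

At z = 6.3 mm: the cube is present — its section is the full 4.5×28.5 rectangle; the 14×23.5 cube at (0, 1) contributes its full rectangle; After the difference (first − rest): starting from the 4.5×28.5 cube, the 14×23.5 cube at (0, 1) partially overlaps it — only the 105.75 mm² overlap (of its 329.00 mm²) is removed, clipping the outline — 2 connected regions; the cube at (1.5, 6) does not reach this height (z outside [8.5, 29]); Taking the first minus the rest: none of the subtracted shapes is present at this height, so the result so far is unchanged — 2 connected regions. The result has 2 disconnected regions.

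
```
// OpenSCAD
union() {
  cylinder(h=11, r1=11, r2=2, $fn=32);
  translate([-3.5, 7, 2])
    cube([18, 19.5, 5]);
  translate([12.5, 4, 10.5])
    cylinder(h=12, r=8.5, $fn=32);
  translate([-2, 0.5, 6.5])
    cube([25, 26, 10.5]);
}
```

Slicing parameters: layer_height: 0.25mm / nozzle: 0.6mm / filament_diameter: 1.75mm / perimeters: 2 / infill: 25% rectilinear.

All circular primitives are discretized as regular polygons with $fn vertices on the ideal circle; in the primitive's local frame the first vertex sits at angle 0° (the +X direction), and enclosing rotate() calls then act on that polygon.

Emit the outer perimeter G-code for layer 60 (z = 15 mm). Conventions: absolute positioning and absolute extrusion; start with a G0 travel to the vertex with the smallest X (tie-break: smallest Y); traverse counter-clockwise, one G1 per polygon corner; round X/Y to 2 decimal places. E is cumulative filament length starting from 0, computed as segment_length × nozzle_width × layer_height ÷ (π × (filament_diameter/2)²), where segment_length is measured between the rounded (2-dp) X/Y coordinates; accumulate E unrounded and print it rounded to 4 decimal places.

At z = 15 mm: the cone is not intersected at this z (z outside [0, 11]); the cube at (-3.5, 7) is not intersected at this z (z outside [2, 7]); the r=8.5 cylinder at (12.5, 4) contributes a regular 32-gon of circumradius 8.5; the cube at (-2, 0.5) is present — its section is the full 25×26 rectangle; Combining (union): the regions partially overlap (shared area 170.35 mm²), so overlapping operands fuse into one piece — 1 connected region. The outline is a single polygon with 17 vertices. Extrusion per mm of travel: 0.6 × 0.25 / (π × 0.875²) = 0.062363. Accumulating E over each segment gives final E = 6.6101.

G0 X-2.00 Y0.50 Z15.00
G1 X4.78 Y0.50 E0.4228
G1 X5.43 Y-0.72 E0.5090
G1 X6.49 Y-2.01 E0.6132
G1 X7.78 Y-3.07 E0.7173
G1 X9.25 Y-3.85 E0.8211
G1 X10.84 Y-4.34 E0.9248
G1 X12.50 Y-4.50 E1.0288
G1 X14.16 Y-4.34 E1.1328
G1 X15.75 Y-3.85 E1.2366
G1 X17.22 Y-3.07 E1.3404
G1 X18.51 Y-2.01 E1.4445
G1 X19.57 Y-0.72 E1.5486
G1 X20.22 Y0.50 E1.6348
G1 X23.00 Y0.50 E1.8082
G1 X23.00 Y26.50 E3.4296
G1 X-2.00 Y26.50 E4.9887
G1 X-2.00 Y0.50 E6.6101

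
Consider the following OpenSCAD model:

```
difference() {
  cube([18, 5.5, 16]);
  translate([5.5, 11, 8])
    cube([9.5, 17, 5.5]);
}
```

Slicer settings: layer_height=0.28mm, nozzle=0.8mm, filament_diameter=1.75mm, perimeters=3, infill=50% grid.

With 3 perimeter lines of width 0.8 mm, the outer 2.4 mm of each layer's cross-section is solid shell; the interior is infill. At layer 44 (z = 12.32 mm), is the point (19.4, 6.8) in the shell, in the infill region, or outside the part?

At z = 12.32 mm: the cube (footprint 18×5.5) is included at this height; the cube at (5.5, 11) is present — its section is the full 9.5×17 rectangle; Subtracting the remaining from the first: starting from the 18×5.5 cube, the 9.5×17 cube at (5.5, 11) misses the remaining region (no effect) — 1 connected region. Overall, the cross-section is a single solid region. The nearest boundary edge runs (0.00, 5.50)→(18.00, 5.50); distance from the point to it = 1.91 mm. The point is not inside any of the regions above, so it lies outside the cross-section (1.91 mm from the nearest boundary).

outside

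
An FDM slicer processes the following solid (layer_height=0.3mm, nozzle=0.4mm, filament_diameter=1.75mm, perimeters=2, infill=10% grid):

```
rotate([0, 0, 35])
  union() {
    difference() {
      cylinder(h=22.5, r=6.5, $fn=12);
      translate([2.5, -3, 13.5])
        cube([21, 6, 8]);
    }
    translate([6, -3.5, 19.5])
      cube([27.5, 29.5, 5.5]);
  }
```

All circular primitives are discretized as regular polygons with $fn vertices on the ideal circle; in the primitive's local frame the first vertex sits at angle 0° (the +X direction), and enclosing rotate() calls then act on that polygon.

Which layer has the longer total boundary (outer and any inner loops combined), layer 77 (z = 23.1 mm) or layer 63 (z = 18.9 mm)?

Layer 77 (z = 23.1): the cylinder does not reach this height (z outside [0, 22.5]); the cube at (2.5, -3) is absent (z outside [13.5, 21.5]); Taking the first minus the rest: the first operand is absent here, so nothing remains; the cube at (6, -3.5) is present — its section is the full 27.5×29.5 rectangle (perimeter 114.00 mm); Combining (union): only the 27.5×29.5 cube at (6, -3.5) is present, so the union is just that shape — boundary = 114.00 mm; (rotated 35° about Z; rotation is an isometry so areas/perimeters/island counts are preserved). So its perimeter = 114.00 mm. Layer 63 (z = 18.9): the r=6.5 cylinder gives a regular 12-gon of circumradius 6.5 (constant along its height) (perimeter = 2·12·6.500·sin(180°/12) = 40.38 mm); the cube at (2.5, -3) (footprint 21×6) is included at this height (perimeter 54.00 mm); Subtracting the remaining from the first: starting from the r=6.5 cylinder, the 21×6 cube at (2.5, -3) partially overlaps it — only the 21.59 mm² overlap (of its 126.00 mm²) is removed, clipping the outline — boundary = 46.56 mm; the cube at (6, -3.5) does not reach this height (z outside [19.5, 25]); Taking the union: only the result so far is present, so the union is just that shape — boundary = 46.56 mm; (whole slice rotated 35° about Z — lengths, areas and connectivity unchanged). So its perimeter = 46.56 mm. Layer 77 is larger (114.00 vs 46.56 mm).

layer 77 (z = 23.1 mm)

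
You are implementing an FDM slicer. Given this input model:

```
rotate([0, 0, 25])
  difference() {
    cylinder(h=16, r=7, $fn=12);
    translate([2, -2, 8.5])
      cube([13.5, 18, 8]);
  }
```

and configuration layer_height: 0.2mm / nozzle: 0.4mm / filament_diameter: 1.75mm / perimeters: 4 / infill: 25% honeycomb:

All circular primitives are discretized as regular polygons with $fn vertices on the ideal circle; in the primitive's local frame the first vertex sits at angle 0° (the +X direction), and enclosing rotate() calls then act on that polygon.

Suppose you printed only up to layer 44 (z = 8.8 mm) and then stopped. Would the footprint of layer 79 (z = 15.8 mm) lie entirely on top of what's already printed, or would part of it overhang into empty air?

entirely on top

Compare the two slices. At z = 8.8: the r=7 cylinder gives a regular 12-gon of circumradius 7 (constant along its height) (area = (12/2)·7.000²·sin(360°/12) = 147.00 mm²); the cube at (2, -2) (footprint 13.5×18) is included at this height (area 243.00 mm²); Taking the first minus the rest: starting from the r=7 cylinder (147.00 mm²), the 13.5×18 cube at (2, -2) partially overlaps it — only the 32.75 mm² overlap (of its 243.00 mm²) is removed, clipping the outline — area = 114.25 mm²; (whole slice rotated 25° about Z — lengths, areas and connectivity unchanged). At z = 15.8: the r=7 cylinder contributes a regular 12-gon of circumradius 7 (area = (12/2)·7.000²·sin(360°/12) = 147.00 mm²); the 13.5×18 cube at (2, -2) contributes its full rectangle (area 243.00 mm²); Taking the first minus the rest: starting from the r=7 cylinder (147.00 mm²), the 13.5×18 cube at (2, -2) partially overlaps it — only the 32.75 mm² overlap (of its 243.00 mm²) is removed, clipping the outline — area = 114.25 mm²; (rotated 25° about Z; rotation is an isometry so areas/perimeters/island counts are preserved). Checking containment: the cross-section at z = 15.8 is a subset of the cross-section at z = 8.8.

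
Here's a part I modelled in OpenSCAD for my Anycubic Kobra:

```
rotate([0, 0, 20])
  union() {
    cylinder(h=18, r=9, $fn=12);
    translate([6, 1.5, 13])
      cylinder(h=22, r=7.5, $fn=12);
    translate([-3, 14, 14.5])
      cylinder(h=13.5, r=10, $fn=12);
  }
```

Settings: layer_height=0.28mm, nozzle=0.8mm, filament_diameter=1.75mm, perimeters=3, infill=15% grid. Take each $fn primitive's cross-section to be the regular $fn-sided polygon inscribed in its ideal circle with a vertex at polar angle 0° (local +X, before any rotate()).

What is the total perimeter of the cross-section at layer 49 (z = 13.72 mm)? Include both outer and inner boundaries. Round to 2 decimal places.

64.39 mm

At z = 13.72 mm: the r=9 cylinder contributes a regular 12-gon of circumradius 9 (perimeter = 2·12·9.000·sin(180°/12) = 55.90 mm); the r=7.5 cylinder at (6, 1.5) gives a regular 12-gon of circumradius 7.5 (constant along its height) (perimeter = 2·12·7.500·sin(180°/12) = 46.59 mm); the cylinder at (-3, 14) does not reach this height (z outside [14.5, 28]); Taking the union: the regions partially overlap (shared area 105.87 mm²), so the edge portions inside another operand are dropped and the merged outline is re-measured after clipping — boundary = 64.39 mm; (rotated 20° about Z; rotation is an isometry so areas/perimeters/island counts are preserved). Overall, the cross-section is a single solid region. Total boundary length (outer) = 64.39 mm.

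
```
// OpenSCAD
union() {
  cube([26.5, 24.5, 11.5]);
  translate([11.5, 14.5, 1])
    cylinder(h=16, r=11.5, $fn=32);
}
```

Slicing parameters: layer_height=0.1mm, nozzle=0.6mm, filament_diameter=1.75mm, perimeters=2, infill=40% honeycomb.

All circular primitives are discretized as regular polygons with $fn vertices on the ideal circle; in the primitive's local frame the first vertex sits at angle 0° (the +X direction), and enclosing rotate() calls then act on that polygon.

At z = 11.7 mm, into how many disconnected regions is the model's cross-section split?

1

At z = 11.7 mm: the cube is not intersected at this z (z outside [0, 11.5]); the r=11.5 cylinder at (11.5, 14.5) contributes a regular 32-gon of circumradius 11.5; Taking the union: only the r=11.5 cylinder at (11.5, 14.5) is present, so the union is just that shape — 1 connected region. The result has 1 disconnected region.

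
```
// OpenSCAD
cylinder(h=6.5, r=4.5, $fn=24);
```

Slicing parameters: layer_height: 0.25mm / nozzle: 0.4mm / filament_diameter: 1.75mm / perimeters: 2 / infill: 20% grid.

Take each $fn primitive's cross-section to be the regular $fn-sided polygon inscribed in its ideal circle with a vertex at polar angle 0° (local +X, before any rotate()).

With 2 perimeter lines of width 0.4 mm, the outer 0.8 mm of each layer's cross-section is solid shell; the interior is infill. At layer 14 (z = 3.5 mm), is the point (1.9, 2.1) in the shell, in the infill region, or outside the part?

infill

At z = 3.5 mm: the r=4.5 cylinder contributes a regular 24-gon of circumradius 4.5. Overall, the cross-section is a single solid region. The nearest boundary edge runs (3.18, 3.18)→(2.25, 3.90); distance from the point to it = 1.64 mm. The point is inside the cross-section and 1.64 mm from the nearest boundary — more than the 0.8 mm shell width (2 × 0.4), so it's in the infill interior.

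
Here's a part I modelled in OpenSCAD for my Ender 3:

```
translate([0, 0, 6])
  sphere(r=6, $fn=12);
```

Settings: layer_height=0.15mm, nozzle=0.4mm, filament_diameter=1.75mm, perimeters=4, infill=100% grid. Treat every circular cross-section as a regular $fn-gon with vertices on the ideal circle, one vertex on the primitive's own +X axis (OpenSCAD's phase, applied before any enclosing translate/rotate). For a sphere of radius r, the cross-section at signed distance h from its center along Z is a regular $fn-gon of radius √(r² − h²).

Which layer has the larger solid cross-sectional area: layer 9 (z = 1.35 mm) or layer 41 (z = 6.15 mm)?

layer 41 (z = 6.15 mm)

Layer 9 (z = 1.35): the r=6 sphere contributes a regular 12-gon of circumradius √(6²−4.65²) = 3.792 (area = (12/2)·3.792²·sin(360°/12) = 43.13 mm²). So its area = 43.13 mm². Layer 41 (z = 6.15): the sphere: section is a regular 12-gon, circumradius = √(r²−h²) = √(6²−0.15²) = 5.998 (area = (12/2)·5.998²·sin(360°/12) = 107.93 mm²). So its area = 107.93 mm². Layer 41 is larger (107.93 vs 43.13 mm²).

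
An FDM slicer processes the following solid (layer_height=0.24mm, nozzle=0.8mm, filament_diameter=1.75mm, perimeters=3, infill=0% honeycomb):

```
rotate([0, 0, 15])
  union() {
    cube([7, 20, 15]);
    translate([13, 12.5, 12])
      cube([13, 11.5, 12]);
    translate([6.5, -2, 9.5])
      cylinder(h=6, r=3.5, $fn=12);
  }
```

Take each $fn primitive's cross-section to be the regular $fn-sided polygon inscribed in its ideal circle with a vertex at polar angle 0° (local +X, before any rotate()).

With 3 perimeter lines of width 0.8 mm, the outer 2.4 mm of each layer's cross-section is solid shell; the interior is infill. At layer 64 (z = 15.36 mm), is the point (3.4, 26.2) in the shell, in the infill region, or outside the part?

outside

At z = 15.36 mm: the cube is not intersected at this z (z outside [0, 15]); the cube at (13, 12.5) (footprint 13×11.5) is included at this height; the cylinder at (6.5, -2): section is a regular 12-gon, circumradius r=3.5; Taking the union: the 2 present regions are separate (no shared area or edge), so areas and boundary lengths simply add and each stays a separate island — 2 connected regions; (whole slice rotated 15° about Z — lengths, areas and connectivity unchanged). Overall, the cross-section has 2 separate islands. Undo the 15° rotation: the query point maps to (10.065, 24.427) in the un-rotated model frame. The nearest boundary edge runs (13.00, 12.50)→(13.00, 24.00); distance from the point to it = 2.97 mm. The point is not inside any of the regions above, so it lies outside the cross-section (2.97 mm from the nearest boundary).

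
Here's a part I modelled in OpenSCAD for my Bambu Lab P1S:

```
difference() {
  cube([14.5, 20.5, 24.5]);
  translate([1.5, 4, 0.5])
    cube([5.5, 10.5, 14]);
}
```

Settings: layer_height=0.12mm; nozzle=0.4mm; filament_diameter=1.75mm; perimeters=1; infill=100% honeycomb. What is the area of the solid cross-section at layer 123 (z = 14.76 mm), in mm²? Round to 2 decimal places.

At z = 14.76 mm: the 14.5×20.5 cube contributes its full rectangle (area 297.25 mm²); the cube at (1.5, 4) does not reach this height (z outside [0.5, 14.5]); Subtracting the remaining from the first: none of the subtracted shapes is present at this height, so the 14.5×20.5 cube is unchanged — area = 297.25 mm². Overall, the cross-section is a single solid region. Net area = 297.25 mm².

297.25 mm²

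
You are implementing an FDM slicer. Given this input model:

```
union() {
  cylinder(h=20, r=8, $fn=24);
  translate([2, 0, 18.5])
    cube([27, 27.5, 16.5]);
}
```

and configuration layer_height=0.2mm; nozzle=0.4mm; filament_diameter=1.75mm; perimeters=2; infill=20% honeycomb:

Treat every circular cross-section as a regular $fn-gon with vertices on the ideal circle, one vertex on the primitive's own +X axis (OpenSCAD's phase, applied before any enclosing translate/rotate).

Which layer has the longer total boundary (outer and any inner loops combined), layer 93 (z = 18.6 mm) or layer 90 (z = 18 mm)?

layer 93 (z = 18.6 mm)

Layer 93 (z = 18.6): the r=8 cylinder gives a regular 24-gon of circumradius 8 (constant along its height) (perimeter = 2·24·8.000·sin(180°/24) = 50.12 mm); the 27×27.5 cube at (2, 0) contributes its full rectangle (perimeter 109.00 mm); Merging all regions: the regions partially overlap (shared area 33.96 mm²), so the edge portions inside another operand are dropped and the merged outline is re-measured after clipping — boundary = 134.87 mm. So its perimeter = 134.87 mm. Layer 90 (z = 18): the r=8 cylinder gives a regular 24-gon of circumradius 8 (constant along its height) (perimeter = 2·24·8.000·sin(180°/24) = 50.12 mm); the cube at (2, 0) is not intersected at this z (z outside [18.5, 35]); Merging all regions: only the r=8 cylinder is present, so the union is just that shape — boundary = 50.12 mm. So its perimeter = 50.12 mm. Layer 93 is larger (134.87 vs 50.12 mm).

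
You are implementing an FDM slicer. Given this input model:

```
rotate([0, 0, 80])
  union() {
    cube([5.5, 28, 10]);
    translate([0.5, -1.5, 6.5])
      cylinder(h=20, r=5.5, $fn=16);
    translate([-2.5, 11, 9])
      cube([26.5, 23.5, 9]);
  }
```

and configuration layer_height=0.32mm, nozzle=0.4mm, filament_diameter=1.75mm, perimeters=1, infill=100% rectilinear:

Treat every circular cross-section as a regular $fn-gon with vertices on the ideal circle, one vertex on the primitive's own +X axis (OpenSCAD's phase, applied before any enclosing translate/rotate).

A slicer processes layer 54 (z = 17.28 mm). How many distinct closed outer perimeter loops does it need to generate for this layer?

At z = 17.28 mm: the cube is absent (z outside [0, 10]); the r=5.5 cylinder at (0.5, -1.5) contributes a regular 16-gon of circumradius 5.5; the 26.5×23.5 cube at (-2.5, 11) contributes its full rectangle; Merging all regions: the 2 present regions are separate (no shared area or edge), so areas and boundary lengths simply add and each stays a separate island — 2 connected regions; (rotated 80° about Z; rotation is an isometry so areas/perimeters/island counts are preserved). The result has 2 disconnected regions.

2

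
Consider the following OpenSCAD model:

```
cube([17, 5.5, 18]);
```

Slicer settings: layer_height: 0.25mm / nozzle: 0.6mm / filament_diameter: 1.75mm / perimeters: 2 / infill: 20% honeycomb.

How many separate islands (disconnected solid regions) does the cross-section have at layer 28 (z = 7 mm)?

At z = 7 mm: the cube is present — its section is the full 17×5.5 rectangle. Overall, the cross-section is a single solid region. Island count = 1.

1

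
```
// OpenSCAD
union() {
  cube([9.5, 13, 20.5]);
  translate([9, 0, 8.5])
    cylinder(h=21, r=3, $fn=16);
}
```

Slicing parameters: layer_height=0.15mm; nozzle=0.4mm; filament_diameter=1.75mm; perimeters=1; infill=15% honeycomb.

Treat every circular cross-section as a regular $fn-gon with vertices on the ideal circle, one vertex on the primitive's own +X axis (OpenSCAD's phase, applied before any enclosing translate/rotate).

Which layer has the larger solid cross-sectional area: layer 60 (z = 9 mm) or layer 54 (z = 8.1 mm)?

Layer 60 (z = 9): the cube (footprint 9.5×13) is included at this height (area 123.50 mm²); the cylinder at (9, 0): section is a regular 16-gon, circumradius r=3 (area = (16/2)·3.000²·sin(360°/16) = 27.55 mm²); Merging all regions: the regions partially overlap — summed areas 151.05 mm² minus the doubly-counted overlap 8.36 mm² gives 142.69 mm² — area = 142.69 mm². So its area = 142.69 mm². Layer 54 (z = 8.1): the 9.5×13 cube contributes its full rectangle (area 123.50 mm²); the cylinder at (9, 0) is not intersected at this z (z outside [8.5, 29.5]); Merging all regions: only the 9.5×13 cube is present, so the union is just that shape — area = 123.50 mm². So its area = 123.50 mm². Layer 60 is larger (142.69 vs 123.50 mm²).

layer 60 (z = 9 mm)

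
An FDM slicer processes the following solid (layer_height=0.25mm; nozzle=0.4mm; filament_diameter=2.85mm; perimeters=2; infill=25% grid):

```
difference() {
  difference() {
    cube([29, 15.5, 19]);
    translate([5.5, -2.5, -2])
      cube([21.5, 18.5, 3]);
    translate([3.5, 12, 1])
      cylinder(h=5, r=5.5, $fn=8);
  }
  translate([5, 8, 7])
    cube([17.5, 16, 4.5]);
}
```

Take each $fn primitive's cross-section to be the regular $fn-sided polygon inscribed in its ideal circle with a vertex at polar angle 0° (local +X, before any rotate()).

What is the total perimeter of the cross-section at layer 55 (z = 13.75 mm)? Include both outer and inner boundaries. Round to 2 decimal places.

At z = 13.75 mm: the 29×15.5 cube contributes its full rectangle (perimeter 89.00 mm); the cube at (5.5, -2.5) is absent (z outside [-2, 1]); the cylinder at (3.5, 12) does not reach this height (z outside [1, 6]); After the difference (first − rest): none of the subtracted shapes is present at this height, so the 29×15.5 cube is unchanged — boundary = 89.00 mm; the cube at (5, 8) is not intersected at this z (z outside [7, 11.5]); Taking the first minus the rest: none of the subtracted shapes is present at this height, so the result so far is unchanged — boundary = 89.00 mm. Overall, the cross-section is a single solid region. Total boundary length (outer) = 89.00 mm.

89.00 mm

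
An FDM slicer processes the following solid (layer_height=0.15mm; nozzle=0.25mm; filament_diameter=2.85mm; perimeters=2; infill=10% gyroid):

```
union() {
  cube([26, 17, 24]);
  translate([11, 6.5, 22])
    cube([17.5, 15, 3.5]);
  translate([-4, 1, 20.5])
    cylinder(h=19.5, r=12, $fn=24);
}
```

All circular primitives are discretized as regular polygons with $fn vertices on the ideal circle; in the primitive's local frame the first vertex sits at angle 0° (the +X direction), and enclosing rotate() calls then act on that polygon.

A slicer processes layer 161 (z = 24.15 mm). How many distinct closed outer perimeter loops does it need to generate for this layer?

2

At z = 24.15 mm: the cube does not reach this height (z outside [0, 24]); the 17.5×15 cube at (11, 6.5) contributes its full rectangle; the cylinder at (-4, 1): section is a regular 24-gon, circumradius r=12; Taking the union: the 2 present regions are separate (no shared area or edge), so areas and boundary lengths simply add and each stays a separate island — 2 connected regions. The result has 2 disconnected regions.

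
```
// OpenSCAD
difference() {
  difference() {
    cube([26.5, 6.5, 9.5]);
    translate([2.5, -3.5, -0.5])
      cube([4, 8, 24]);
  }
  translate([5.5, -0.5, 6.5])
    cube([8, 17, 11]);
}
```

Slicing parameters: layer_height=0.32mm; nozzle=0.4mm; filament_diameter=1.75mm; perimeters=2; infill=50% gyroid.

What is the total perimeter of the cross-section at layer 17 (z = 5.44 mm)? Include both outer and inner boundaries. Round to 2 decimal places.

At z = 5.44 mm: the cube is present — its section is the full 26.5×6.5 rectangle (perimeter 66.00 mm); the 4×8 cube at (2.5, -3.5) contributes its full rectangle (perimeter 24.00 mm); Subtracting the remaining from the first: starting from the 26.5×6.5 cube, the 4×8 cube at (2.5, -3.5) partially overlaps it — only the 18.00 mm² overlap (of its 32.00 mm²) is removed, clipping the outline — boundary = 75.00 mm; the cube at (5.5, -0.5) is not intersected at this z (z outside [6.5, 17.5]); Taking the first minus the rest: none of the subtracted shapes is present at this height, so that combined region is unchanged — boundary = 75.00 mm. Overall, the cross-section is a single solid region. Total boundary length (outer) = 75.00 mm.

75.00 mm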